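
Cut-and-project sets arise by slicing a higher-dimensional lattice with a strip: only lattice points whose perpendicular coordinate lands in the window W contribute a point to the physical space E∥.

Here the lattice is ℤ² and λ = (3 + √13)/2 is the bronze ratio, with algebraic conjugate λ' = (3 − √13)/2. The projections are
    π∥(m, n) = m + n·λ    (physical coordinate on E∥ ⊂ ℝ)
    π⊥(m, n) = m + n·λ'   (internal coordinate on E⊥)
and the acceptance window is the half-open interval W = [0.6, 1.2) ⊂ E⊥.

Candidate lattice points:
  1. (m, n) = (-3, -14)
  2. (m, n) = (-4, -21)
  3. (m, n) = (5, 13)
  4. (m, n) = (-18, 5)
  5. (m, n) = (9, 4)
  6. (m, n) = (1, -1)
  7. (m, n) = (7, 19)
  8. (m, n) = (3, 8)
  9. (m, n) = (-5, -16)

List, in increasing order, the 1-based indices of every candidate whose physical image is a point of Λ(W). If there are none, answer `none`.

λ' = (3−√13)/2 ≈ -0.3028.
candidate 1: (m,n)=(-3,-14) → π∥ = -3-14·λ ≈ -49.2389, π⊥ = -3-14·λ' ≈ 1.2389 ∉ [0.6, 1.2) ⇒ out
candidate 2: (m,n)=(-4,-21) → π∥ = -4-21·λ ≈ -73.3583, π⊥ = -4-21·λ' ≈ 2.3583 ∉ [0.6, 1.2) ⇒ out
candidate 3: (m,n)=(5,13) → π∥ = 5+13·λ ≈ 47.9361, π⊥ = 5+13·λ' ≈ 1.0639 ∈ [0.6, 1.2) ⇒ IN Λ
candidate 4: (m,n)=(-18,5) → π∥ = -18+5·λ ≈ -1.4861, π⊥ = -18+5·λ' ≈ -19.5139 ∉ [0.6, 1.2) ⇒ out
candidate 5: (m,n)=(9,4) → π∥ = 9+4·λ ≈ 22.2111, π⊥ = 9+4·λ' ≈ 7.7889 ∉ [0.6, 1.2) ⇒ out
candidate 6: (m,n)=(1,-1) → π∥ = 1-1·λ ≈ -2.3028, π⊥ = 1-1·λ' ≈ 1.3028 ∉ [0.6, 1.2) ⇒ out
candidate 7: (m,n)=(7,19) → π∥ = 7+19·λ ≈ 69.7527, π⊥ = 7+19·λ' ≈ 1.2473 ∉ [0.6, 1.2) ⇒ out
candidate 8: (m,n)=(3,8) → π∥ = 3+8·λ ≈ 29.4222, π⊥ = 3+8·λ' ≈ 0.5778 ∉ [0.6, 1.2) ⇒ out
candidate 9: (m,n)=(-5,-16) → π∥ = -5-16·λ ≈ -57.8444, π⊥ = -5-16·λ' ≈ -0.1556 ∉ [0.6, 1.2) ⇒ out

3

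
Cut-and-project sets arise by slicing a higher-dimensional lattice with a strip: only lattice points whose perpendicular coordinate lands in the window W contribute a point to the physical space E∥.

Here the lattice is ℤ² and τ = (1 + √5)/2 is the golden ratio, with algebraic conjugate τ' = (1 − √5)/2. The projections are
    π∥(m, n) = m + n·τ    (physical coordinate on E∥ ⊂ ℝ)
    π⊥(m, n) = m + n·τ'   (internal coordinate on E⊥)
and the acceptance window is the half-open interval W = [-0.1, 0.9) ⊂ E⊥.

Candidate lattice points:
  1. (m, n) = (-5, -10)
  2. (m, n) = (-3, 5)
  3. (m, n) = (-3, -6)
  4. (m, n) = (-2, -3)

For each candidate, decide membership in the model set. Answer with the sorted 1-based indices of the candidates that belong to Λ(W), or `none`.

Numerically τ ≈ 1.618034 and τ' = −1/τ ≈ -0.618034.
#1 (-5,-10): internal coord -5 + (-10)·τ' = +1.180340; +1.180340 ∉ [-0.1, 0.9) → out
#2 (-3,5): internal coord -3 + (5)·τ' = -6.090170; -6.090170 ∉ [-0.1, 0.9) → out
#3 (-3,-6): internal coord -3 + (-6)·τ' = +0.708204; +0.708204 ∈ [-0.1, 0.9) → IN Λ
#4 (-2,-3): internal coord -2 + (-3)·τ' = -0.145898; -0.145898 ∉ [-0.1, 0.9) → out

3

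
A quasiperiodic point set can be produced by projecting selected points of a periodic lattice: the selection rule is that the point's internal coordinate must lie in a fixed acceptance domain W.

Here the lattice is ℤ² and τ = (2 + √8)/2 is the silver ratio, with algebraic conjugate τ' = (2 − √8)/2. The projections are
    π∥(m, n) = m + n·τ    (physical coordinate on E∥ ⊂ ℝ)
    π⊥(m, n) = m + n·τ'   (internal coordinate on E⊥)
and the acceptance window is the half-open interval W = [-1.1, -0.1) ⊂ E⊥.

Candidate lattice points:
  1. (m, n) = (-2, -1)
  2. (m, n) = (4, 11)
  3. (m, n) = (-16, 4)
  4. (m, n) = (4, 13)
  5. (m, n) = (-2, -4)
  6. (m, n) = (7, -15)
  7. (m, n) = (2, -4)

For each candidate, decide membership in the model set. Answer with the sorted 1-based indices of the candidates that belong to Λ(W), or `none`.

τ' = (2−√8)/2 ≈ -0.414214.
candidate 1: (m,n)=(-2,-1) → π∥ = -2-1·τ ≈ -4.414214, π⊥ = -2-1·τ' ≈ -1.585786 ∉ [-1.1, -0.1) ⇒ out
candidate 2: (m,n)=(4,11) → π∥ = 4+11·τ ≈ 30.556349, π⊥ = 4+11·τ' ≈ -0.556349 ∈ [-1.1, -0.1) ⇒ IN Λ
candidate 3: (m,n)=(-16,4) → π∥ = -16+4·τ ≈ -6.343146, π⊥ = -16+4·τ' ≈ -17.656854 ∉ [-1.1, -0.1) ⇒ out
candidate 4: (m,n)=(4,13) → π∥ = 4+13·τ ≈ 35.384776, π⊥ = 4+13·τ' ≈ -1.384776 ∉ [-1.1, -0.1) ⇒ out
candidate 5: (m,n)=(-2,-4) → π∥ = -2-4·τ ≈ -11.656854, π⊥ = -2-4·τ' ≈ -0.343146 ∈ [-1.1, -0.1) ⇒ IN Λ
candidate 6: (m,n)=(7,-15) → π∥ = 7-15·τ ≈ -29.213203, π⊥ = 7-15·τ' ≈ 13.213203 ∉ [-1.1, -0.1) ⇒ out
candidate 7: (m,n)=(2,-4) → π∥ = 2-4·τ ≈ -7.656854, π⊥ = 2-4·τ' ≈ 3.656854 ∉ [-1.1, -0.1) ⇒ out

2, 5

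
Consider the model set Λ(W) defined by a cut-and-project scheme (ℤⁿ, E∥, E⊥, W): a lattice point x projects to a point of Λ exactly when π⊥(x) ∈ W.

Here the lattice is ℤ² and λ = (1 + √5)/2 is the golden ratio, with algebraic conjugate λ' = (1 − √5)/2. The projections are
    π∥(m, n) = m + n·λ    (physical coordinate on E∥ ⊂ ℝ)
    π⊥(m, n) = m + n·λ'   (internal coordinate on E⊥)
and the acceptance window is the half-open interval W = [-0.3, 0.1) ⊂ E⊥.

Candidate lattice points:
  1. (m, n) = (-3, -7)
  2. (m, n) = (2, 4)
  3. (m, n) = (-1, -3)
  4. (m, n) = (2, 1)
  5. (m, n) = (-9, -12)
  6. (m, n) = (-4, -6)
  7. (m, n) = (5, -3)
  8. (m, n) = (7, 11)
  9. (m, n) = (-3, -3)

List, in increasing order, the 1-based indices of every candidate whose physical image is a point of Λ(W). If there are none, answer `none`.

Numerically λ ≈ 1.618034 and λ' = −1/λ ≈ -0.618034.
[1] lift (-3,-7): star map gives 1.326238; window check -0.3 ≤ 1.326238 < 0.1 is false → out
[2] lift (2,4): star map gives -0.472136; window check -0.3 ≤ -0.472136 < 0.1 is false → out
[3] lift (-1,-3): star map gives 0.854102; window check -0.3 ≤ 0.854102 < 0.1 is false → out
[4] lift (2,1): star map gives 1.381966; window check -0.3 ≤ 1.381966 < 0.1 is false → out
[5] lift (-9,-12): star map gives -1.583592; window check -0.3 ≤ -1.583592 < 0.1 is false → out
[6] lift (-4,-6): star map gives -0.291796; window check -0.3 ≤ -0.291796 < 0.1 is true → IN Λ
[7] lift (5,-3): star map gives 6.854102; window check -0.3 ≤ 6.854102 < 0.1 is false → out
[8] lift (7,11): star map gives 0.201626; window check -0.3 ≤ 0.201626 < 0.1 is false → out
[9] lift (-3,-3): star map gives -1.145898; window check -0.3 ≤ -1.145898 < 0.1 is false → out

6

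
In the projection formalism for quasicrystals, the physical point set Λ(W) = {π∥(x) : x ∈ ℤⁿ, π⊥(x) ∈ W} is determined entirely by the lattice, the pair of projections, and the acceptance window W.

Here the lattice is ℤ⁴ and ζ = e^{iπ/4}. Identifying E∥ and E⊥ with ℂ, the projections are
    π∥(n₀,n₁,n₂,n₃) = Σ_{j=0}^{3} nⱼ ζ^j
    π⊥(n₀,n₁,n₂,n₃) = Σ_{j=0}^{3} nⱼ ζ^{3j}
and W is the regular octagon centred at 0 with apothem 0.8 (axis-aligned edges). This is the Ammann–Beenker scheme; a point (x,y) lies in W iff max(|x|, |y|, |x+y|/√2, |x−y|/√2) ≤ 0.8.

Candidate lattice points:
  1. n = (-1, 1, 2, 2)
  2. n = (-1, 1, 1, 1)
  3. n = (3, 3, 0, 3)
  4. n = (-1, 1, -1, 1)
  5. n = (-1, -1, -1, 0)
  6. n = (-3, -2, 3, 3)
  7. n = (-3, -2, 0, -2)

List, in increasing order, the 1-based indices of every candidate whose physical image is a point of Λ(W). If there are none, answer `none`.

π⊥(n) = n₀ + n₁ζ³ + n₂ζ⁶ + n₃ζ⁹ where ζ = e^{iπ/4}.
#1 (-1, 1, 2, 2): internal (-0.2929, 0.1213); octagon support 0.2929 vs apothem 0.8 → ∈ W
#2 (-1, 1, 1, 1): internal (-1.0000, 0.4142); octagon support 1.0000 vs apothem 0.8 → ∉ W
#3 (3, 3, 0, 3): internal (3.0000, 4.2426); octagon support 5.1213 vs apothem 0.8 → ∉ W
#4 (-1, 1, -1, 1): internal (-1.0000, 2.4142); octagon support 2.4142 vs apothem 0.8 → ∉ W
#5 (-1, -1, -1, 0): internal (-0.2929, 0.2929); octagon support 0.4142 vs apothem 0.8 → ∈ W
#6 (-3, -2, 3, 3): internal (0.5355, -2.2929); octagon support 2.2929 vs apothem 0.8 → ∉ W
#7 (-3, -2, 0, -2): internal (-3.0000, -2.8284); octagon support 4.1213 vs apothem 0.8 → ∉ W

1, 5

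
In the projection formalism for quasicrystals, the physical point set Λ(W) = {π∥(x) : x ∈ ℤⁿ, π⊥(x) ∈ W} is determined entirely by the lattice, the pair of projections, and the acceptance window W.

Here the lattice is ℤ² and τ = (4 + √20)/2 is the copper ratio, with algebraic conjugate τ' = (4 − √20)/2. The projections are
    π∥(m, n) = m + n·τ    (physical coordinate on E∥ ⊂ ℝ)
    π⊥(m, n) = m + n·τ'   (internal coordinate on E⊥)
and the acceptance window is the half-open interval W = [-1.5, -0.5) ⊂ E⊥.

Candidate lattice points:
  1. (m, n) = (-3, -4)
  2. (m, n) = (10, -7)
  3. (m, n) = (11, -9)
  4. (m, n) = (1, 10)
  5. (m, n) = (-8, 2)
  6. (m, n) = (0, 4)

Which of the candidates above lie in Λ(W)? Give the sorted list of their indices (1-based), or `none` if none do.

4, 6

τ' = (4−√20)/2 ≈ -0.23607.
#1 (-3,-4): internal coord -3 + (-4)·τ' = -2.05573; -2.05573 ∉ [-1.5, -0.5) → out
#2 (10,-7): internal coord 10 + (-7)·τ' = +11.65248; +11.65248 ∉ [-1.5, -0.5) → out
#3 (11,-9): internal coord 11 + (-9)·τ' = +13.12461; +13.12461 ∉ [-1.5, -0.5) → out
#4 (1,10): internal coord 1 + (10)·τ' = -1.36068; -1.36068 ∈ [-1.5, -0.5) → IN Λ
#5 (-8,2): internal coord -8 + (2)·τ' = -8.47214; -8.47214 ∉ [-1.5, -0.5) → out
#6 (0,4): internal coord 0 + (4)·τ' = -0.94427; -0.94427 ∈ [-1.5, -0.5) → IN Λ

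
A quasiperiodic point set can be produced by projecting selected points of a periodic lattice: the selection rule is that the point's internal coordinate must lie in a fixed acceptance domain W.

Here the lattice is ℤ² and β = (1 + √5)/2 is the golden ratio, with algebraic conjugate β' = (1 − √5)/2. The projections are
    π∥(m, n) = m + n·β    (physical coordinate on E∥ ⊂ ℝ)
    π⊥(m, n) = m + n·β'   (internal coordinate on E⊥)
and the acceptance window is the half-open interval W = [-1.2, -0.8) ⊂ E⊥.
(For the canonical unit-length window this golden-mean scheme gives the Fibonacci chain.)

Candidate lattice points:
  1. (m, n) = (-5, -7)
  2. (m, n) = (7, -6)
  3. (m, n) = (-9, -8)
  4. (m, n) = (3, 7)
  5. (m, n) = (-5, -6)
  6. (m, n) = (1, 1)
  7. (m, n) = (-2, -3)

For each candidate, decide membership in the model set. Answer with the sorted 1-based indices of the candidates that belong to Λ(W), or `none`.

none

β' = (1−√5)/2 ≈ -0.618034.
[1] lift (-5,-7): star map gives -0.673762; window check -1.2 ≤ -0.673762 < -0.8 is false → out
[2] lift (7,-6): star map gives 10.708204; window check -1.2 ≤ 10.708204 < -0.8 is false → out
[3] lift (-9,-8): star map gives -4.055728; window check -1.2 ≤ -4.055728 < -0.8 is false → out
[4] lift (3,7): star map gives -1.326238; window check -1.2 ≤ -1.326238 < -0.8 is false → out
[5] lift (-5,-6): star map gives -1.291796; window check -1.2 ≤ -1.291796 < -0.8 is false → out
[6] lift (1,1): star map gives 0.381966; window check -1.2 ≤ 0.381966 < -0.8 is false → out
[7] lift (-2,-3): star map gives -0.145898; window check -1.2 ≤ -0.145898 < -0.8 is false → out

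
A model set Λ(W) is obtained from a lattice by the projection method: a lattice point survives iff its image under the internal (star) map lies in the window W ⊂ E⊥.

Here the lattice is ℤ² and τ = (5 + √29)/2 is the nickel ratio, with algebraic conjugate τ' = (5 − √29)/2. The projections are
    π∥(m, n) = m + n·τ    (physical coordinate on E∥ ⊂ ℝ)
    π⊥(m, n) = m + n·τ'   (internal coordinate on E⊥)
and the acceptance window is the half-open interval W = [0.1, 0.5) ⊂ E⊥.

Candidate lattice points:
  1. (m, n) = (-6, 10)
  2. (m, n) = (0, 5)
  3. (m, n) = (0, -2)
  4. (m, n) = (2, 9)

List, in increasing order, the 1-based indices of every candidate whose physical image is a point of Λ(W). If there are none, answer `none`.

Compute τ' = (5−√29)/2 = -0.192582, so π⊥(m,n) = m -0.192582·n.
[1] lift (-6,10): star map gives -7.925824; window check 0.1 ≤ -7.925824 < 0.5 is false → out
[2] lift (0,5): star map gives -0.962912; window check 0.1 ≤ -0.962912 < 0.5 is false → out
[3] lift (0,-2): star map gives 0.385165; window check 0.1 ≤ 0.385165 < 0.5 is true → IN Λ
[4] lift (2,9): star map gives 0.266758; window check 0.1 ≤ 0.266758 < 0.5 is true → IN Λ

3, 4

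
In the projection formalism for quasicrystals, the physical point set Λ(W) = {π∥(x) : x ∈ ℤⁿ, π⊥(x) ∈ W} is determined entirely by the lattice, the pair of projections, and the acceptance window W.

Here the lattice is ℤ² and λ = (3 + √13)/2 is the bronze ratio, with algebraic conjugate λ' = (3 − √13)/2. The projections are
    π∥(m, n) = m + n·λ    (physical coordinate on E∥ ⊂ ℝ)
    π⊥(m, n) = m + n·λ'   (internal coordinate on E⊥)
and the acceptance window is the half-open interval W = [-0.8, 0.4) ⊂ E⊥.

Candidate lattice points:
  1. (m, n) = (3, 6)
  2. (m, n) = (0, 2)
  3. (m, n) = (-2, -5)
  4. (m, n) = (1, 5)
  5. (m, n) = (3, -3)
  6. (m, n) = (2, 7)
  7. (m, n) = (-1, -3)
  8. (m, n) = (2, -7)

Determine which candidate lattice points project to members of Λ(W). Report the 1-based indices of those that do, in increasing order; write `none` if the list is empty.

2, 3, 4, 6, 7

λ' = (3−√13)/2 ≈ -0.3028.
#1 (3,6): internal coord 3 + (6)·λ' = +1.1833; +1.1833 ∉ [-0.8, 0.4) → out
#2 (0,2): internal coord 0 + (2)·λ' = -0.6056; -0.6056 ∈ [-0.8, 0.4) → IN Λ
#3 (-2,-5): internal coord -2 + (-5)·λ' = -0.4861; -0.4861 ∈ [-0.8, 0.4) → IN Λ
#4 (1,5): internal coord 1 + (5)·λ' = -0.5139; -0.5139 ∈ [-0.8, 0.4) → IN Λ
#5 (3,-3): internal coord 3 + (-3)·λ' = +3.9083; +3.9083 ∉ [-0.8, 0.4) → out
#6 (2,7): internal coord 2 + (7)·λ' = -0.1194; -0.1194 ∈ [-0.8, 0.4) → IN Λ
#7 (-1,-3): internal coord -1 + (-3)·λ' = -0.0917; -0.0917 ∈ [-0.8, 0.4) → IN Λ
#8 (2,-7): internal coord 2 + (-7)·λ' = +4.1194; +4.1194 ∉ [-0.8, 0.4) → out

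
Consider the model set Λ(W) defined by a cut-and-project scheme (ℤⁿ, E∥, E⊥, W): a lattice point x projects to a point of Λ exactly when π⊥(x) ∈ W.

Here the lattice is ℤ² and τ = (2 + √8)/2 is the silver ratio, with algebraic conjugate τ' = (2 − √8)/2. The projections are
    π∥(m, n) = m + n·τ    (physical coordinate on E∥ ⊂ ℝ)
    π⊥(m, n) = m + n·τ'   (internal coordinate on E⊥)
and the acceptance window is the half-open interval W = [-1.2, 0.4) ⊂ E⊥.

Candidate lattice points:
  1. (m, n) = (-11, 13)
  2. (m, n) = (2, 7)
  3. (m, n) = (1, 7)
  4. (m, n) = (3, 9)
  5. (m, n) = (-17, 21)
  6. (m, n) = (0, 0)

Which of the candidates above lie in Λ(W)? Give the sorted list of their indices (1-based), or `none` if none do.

2, 4, 6

Numerically τ ≈ 2.4142 and τ' = −1/τ ≈ -0.4142.
candidate 1: (m,n)=(-11,13) → π∥ = -11+13·τ ≈ 20.3848, π⊥ = -11+13·τ' ≈ -16.3848 ∉ [-1.2, 0.4) ⇒ out
candidate 2: (m,n)=(2,7) → π∥ = 2+7·τ ≈ 18.8995, π⊥ = 2+7·τ' ≈ -0.8995 ∈ [-1.2, 0.4) ⇒ IN Λ
candidate 3: (m,n)=(1,7) → π∥ = 1+7·τ ≈ 17.8995, π⊥ = 1+7·τ' ≈ -1.8995 ∉ [-1.2, 0.4) ⇒ out
candidate 4: (m,n)=(3,9) → π∥ = 3+9·τ ≈ 24.7279, π⊥ = 3+9·τ' ≈ -0.7279 ∈ [-1.2, 0.4) ⇒ IN Λ
candidate 5: (m,n)=(-17,21) → π∥ = -17+21·τ ≈ 33.6985, π⊥ = -17+21·τ' ≈ -25.6985 ∉ [-1.2, 0.4) ⇒ out
candidate 6: (m,n)=(0,0) → π∥ = 0+0·τ ≈ 0.0000, π⊥ = 0+0·τ' ≈ 0.0000 ∈ [-1.2, 0.4) ⇒ IN Λ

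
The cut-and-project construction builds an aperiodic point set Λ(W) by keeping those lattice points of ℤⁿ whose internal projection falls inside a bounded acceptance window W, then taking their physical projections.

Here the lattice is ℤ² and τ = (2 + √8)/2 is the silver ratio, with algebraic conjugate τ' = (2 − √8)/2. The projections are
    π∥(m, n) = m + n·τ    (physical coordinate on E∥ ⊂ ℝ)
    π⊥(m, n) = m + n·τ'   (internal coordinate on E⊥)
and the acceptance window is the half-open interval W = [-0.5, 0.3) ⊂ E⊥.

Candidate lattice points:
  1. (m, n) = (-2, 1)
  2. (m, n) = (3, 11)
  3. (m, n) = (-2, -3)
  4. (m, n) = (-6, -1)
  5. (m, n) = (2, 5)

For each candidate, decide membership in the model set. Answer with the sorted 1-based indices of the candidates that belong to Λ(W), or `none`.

5

τ' = (2−√8)/2 ≈ -0.4142.
#1 (-2,1): internal coord -2 + (1)·τ' = -2.4142; -2.4142 ∉ [-0.5, 0.3) → out
#2 (3,11): internal coord 3 + (11)·τ' = -1.5563; -1.5563 ∉ [-0.5, 0.3) → out
#3 (-2,-3): internal coord -2 + (-3)·τ' = -0.7574; -0.7574 ∉ [-0.5, 0.3) → out
#4 (-6,-1): internal coord -6 + (-1)·τ' = -5.5858; -5.5858 ∉ [-0.5, 0.3) → out
#5 (2,5): internal coord 2 + (5)·τ' = -0.0711; -0.0711 ∈ [-0.5, 0.3) → IN Λ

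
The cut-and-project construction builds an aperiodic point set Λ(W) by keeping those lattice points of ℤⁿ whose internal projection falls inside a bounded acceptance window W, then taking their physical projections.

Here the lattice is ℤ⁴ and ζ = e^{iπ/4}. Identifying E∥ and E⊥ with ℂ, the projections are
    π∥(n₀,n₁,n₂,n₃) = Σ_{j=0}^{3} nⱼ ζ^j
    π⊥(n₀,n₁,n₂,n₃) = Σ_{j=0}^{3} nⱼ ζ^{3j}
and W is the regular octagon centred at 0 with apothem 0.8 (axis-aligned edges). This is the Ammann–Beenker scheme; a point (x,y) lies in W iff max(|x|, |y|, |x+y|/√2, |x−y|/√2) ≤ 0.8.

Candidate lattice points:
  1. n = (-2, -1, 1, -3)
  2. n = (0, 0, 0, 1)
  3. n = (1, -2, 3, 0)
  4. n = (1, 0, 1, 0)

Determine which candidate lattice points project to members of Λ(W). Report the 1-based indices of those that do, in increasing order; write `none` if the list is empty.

none

With ζ = e^{iπ/4} the internal vectors are ζ^0,ζ^3,ζ^6,ζ^9.
#1 (-2, -1, 1, -3): internal (-3.414214, -3.828427); octagon support 5.121320 vs apothem 0.8 → ∉ W
#2 (0, 0, 0, 1): internal (0.707107, 0.707107); octagon support 1.000000 vs apothem 0.8 → ∉ W
#3 (1, -2, 3, 0): internal (2.414214, -4.414214); octagon support 4.828427 vs apothem 0.8 → ∉ W
#4 (1, 0, 1, 0): internal (1.000000, -1.000000); octagon support 1.414214 vs apothem 0.8 → ∉ W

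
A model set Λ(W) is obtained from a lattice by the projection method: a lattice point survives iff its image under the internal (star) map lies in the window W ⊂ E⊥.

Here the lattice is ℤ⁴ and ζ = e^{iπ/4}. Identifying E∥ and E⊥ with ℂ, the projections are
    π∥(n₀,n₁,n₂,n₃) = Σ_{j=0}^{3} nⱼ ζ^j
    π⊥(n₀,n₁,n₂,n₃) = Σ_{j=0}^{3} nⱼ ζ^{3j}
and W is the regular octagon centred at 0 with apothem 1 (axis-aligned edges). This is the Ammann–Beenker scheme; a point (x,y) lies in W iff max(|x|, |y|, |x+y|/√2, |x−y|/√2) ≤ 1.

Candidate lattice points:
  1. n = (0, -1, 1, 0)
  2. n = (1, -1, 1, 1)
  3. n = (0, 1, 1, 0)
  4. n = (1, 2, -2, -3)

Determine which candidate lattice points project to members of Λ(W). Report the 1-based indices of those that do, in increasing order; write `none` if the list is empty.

Internal map: ζ^{3j} for j=0..3 gives (1,0), (−√2/2,√2/2), (0,−1), (√2/2,√2/2).
candidate 1: n = (0, -1, 1, 0) → π⊥ ≈ (+0.70711, -1.70711); max(|x|,|y|,|x±y|/√2) = 1.70711 > 1 ⇒ ∉ W
candidate 2: n = (1, -1, 1, 1) → π⊥ ≈ (+2.41421, -1.00000); max(|x|,|y|,|x±y|/√2) = 2.41421 > 1 ⇒ ∉ W
candidate 3: n = (0, 1, 1, 0) → π⊥ ≈ (-0.70711, -0.29289); max(|x|,|y|,|x±y|/√2) = 0.70711 ≤ 1 ⇒ ∈ W
candidate 4: n = (1, 2, -2, -3) → π⊥ ≈ (-2.53553, +1.29289); max(|x|,|y|,|x±y|/√2) = 2.70711 > 1 ⇒ ∉ W

3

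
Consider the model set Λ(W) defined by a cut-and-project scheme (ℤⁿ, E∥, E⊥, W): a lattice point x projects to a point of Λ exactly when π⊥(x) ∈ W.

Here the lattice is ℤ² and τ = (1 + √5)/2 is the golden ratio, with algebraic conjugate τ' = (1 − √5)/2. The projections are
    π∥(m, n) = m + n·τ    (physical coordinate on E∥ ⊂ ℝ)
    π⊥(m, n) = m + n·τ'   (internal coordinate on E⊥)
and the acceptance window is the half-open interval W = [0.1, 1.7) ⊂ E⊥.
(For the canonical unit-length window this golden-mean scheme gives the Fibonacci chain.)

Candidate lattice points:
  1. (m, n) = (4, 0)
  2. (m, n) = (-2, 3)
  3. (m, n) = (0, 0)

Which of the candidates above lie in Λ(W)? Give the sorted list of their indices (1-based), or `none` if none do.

none

τ' = (1−√5)/2 ≈ -0.618034.
#1 (4,0): internal coord 4 + (0)·τ' = +4.000000; +4.000000 ∉ [0.1, 1.7) → out
#2 (-2,3): internal coord -2 + (3)·τ' = -3.854102; -3.854102 ∉ [0.1, 1.7) → out
#3 (0,0): internal coord 0 + (0)·τ' = +0.000000; +0.000000 ∉ [0.1, 1.7) → out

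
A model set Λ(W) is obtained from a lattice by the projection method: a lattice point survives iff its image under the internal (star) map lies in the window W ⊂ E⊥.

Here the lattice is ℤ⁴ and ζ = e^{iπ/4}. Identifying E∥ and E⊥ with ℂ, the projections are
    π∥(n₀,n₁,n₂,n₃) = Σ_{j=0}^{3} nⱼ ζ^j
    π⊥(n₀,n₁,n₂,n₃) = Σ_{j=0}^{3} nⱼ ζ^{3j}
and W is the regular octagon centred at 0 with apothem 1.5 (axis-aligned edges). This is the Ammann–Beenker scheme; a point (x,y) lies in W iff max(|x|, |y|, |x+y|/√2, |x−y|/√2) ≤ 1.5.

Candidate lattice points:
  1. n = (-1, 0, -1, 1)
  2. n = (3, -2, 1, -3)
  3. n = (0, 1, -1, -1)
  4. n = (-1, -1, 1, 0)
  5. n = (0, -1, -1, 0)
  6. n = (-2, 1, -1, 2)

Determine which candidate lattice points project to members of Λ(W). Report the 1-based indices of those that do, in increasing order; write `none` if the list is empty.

With ζ = e^{iπ/4} the internal vectors are ζ^0,ζ^3,ζ^6,ζ^9.
#1 (-1, 0, -1, 1): internal (-0.29289, 1.70711); octagon support 1.70711 vs apothem 1.5 → ∉ W
#2 (3, -2, 1, -3): internal (2.29289, -4.53553); octagon support 4.82843 vs apothem 1.5 → ∉ W
#3 (0, 1, -1, -1): internal (-1.41421, 1.00000); octagon support 1.70711 vs apothem 1.5 → ∉ W
#4 (-1, -1, 1, 0): internal (-0.29289, -1.70711); octagon support 1.70711 vs apothem 1.5 → ∉ W
#5 (0, -1, -1, 0): internal (0.70711, 0.29289); octagon support 0.70711 vs apothem 1.5 → ∈ W
#6 (-2, 1, -1, 2): internal (-1.29289, 3.12132); octagon support 3.12132 vs apothem 1.5 → ∉ W

5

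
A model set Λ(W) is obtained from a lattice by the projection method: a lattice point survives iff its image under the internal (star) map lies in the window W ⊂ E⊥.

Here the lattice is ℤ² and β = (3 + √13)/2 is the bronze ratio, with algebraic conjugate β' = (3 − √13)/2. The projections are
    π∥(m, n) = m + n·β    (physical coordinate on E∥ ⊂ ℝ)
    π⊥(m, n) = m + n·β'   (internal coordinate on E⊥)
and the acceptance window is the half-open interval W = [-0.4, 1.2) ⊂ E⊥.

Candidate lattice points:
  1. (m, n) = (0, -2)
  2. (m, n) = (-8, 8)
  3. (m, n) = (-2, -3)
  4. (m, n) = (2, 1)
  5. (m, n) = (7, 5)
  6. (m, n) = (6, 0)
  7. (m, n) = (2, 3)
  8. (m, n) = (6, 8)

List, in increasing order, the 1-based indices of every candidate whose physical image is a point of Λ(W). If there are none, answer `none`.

1, 7

Numerically β ≈ 3.3028 and β' = −1/β ≈ -0.3028.
[1] lift (0,-2): star map gives 0.6056; window check -0.4 ≤ 0.6056 < 1.2 is true → IN Λ
[2] lift (-8,8): star map gives -10.4222; window check -0.4 ≤ -10.4222 < 1.2 is false → out
[3] lift (-2,-3): star map gives -1.0917; window check -0.4 ≤ -1.0917 < 1.2 is false → out
[4] lift (2,1): star map gives 1.6972; window check -0.4 ≤ 1.6972 < 1.2 is false → out
[5] lift (7,5): star map gives 5.4861; window check -0.4 ≤ 5.4861 < 1.2 is false → out
[6] lift (6,0): star map gives 6.0000; window check -0.4 ≤ 6.0000 < 1.2 is false → out
[7] lift (2,3): star map gives 1.0917; window check -0.4 ≤ 1.0917 < 1.2 is true → IN Λ
[8] lift (6,8): star map gives 3.5778; window check -0.4 ≤ 3.5778 < 1.2 is false → out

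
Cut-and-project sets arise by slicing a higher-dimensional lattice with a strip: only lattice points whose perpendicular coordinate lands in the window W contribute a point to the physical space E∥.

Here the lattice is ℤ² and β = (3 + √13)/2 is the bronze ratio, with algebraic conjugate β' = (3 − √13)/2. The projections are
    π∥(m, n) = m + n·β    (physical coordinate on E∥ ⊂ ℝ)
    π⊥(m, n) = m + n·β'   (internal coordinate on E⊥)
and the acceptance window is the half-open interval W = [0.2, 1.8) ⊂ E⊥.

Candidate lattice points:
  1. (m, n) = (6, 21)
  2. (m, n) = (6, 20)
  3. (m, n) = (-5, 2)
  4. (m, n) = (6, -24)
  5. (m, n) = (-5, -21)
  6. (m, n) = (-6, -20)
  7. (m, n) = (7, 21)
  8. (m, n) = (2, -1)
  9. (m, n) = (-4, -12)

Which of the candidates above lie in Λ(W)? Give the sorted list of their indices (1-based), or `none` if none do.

Compute β' = (3−√13)/2 = -0.302776, so π⊥(m,n) = m -0.302776·n.
candidate 1: (m,n)=(6,21) → π∥ = 6+21·β ≈ 75.358288, π⊥ = 6+21·β' ≈ -0.358288 ∉ [0.2, 1.8) ⇒ out
candidate 2: (m,n)=(6,20) → π∥ = 6+20·β ≈ 72.055513, π⊥ = 6+20·β' ≈ -0.055513 ∉ [0.2, 1.8) ⇒ out
candidate 3: (m,n)=(-5,2) → π∥ = -5+2·β ≈ 1.605551, π⊥ = -5+2·β' ≈ -5.605551 ∉ [0.2, 1.8) ⇒ out
candidate 4: (m,n)=(6,-24) → π∥ = 6-24·β ≈ -73.266615, π⊥ = 6-24·β' ≈ 13.266615 ∉ [0.2, 1.8) ⇒ out
candidate 5: (m,n)=(-5,-21) → π∥ = -5-21·β ≈ -74.358288, π⊥ = -5-21·β' ≈ 1.358288 ∈ [0.2, 1.8) ⇒ IN Λ
candidate 6: (m,n)=(-6,-20) → π∥ = -6-20·β ≈ -72.055513, π⊥ = -6-20·β' ≈ 0.055513 ∉ [0.2, 1.8) ⇒ out
candidate 7: (m,n)=(7,21) → π∥ = 7+21·β ≈ 76.358288, π⊥ = 7+21·β' ≈ 0.641712 ∈ [0.2, 1.8) ⇒ IN Λ
candidate 8: (m,n)=(2,-1) → π∥ = 2-1·β ≈ -1.302776, π⊥ = 2-1·β' ≈ 2.302776 ∉ [0.2, 1.8) ⇒ out
candidate 9: (m,n)=(-4,-12) → π∥ = -4-12·β ≈ -43.633308, π⊥ = -4-12·β' ≈ -0.366692 ∉ [0.2, 1.8) ⇒ out

5, 7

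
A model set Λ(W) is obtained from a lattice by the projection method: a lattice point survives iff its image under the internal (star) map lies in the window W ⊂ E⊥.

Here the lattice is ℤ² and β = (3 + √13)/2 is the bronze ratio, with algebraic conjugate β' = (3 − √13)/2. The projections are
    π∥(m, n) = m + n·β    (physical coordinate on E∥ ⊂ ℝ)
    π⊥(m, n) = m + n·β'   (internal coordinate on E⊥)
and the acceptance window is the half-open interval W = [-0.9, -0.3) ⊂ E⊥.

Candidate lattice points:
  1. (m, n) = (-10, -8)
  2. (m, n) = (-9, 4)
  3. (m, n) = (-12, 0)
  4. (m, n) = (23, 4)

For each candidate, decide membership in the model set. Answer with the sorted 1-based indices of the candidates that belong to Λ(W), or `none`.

none

Compute β' = (3−√13)/2 = -0.302776, so π⊥(m,n) = m -0.302776·n.
candidate 1: (m,n)=(-10,-8) → π∥ = -10-8·β ≈ -36.422205, π⊥ = -10-8·β' ≈ -7.577795 ∉ [-0.9, -0.3) ⇒ out
candidate 2: (m,n)=(-9,4) → π∥ = -9+4·β ≈ 4.211103, π⊥ = -9+4·β' ≈ -10.211103 ∉ [-0.9, -0.3) ⇒ out
candidate 3: (m,n)=(-12,0) → π∥ = -12+0·β ≈ -12.000000, π⊥ = -12+0·β' ≈ -12.000000 ∉ [-0.9, -0.3) ⇒ out
candidate 4: (m,n)=(23,4) → π∥ = 23+4·β ≈ 36.211103, π⊥ = 23+4·β' ≈ 21.788897 ∉ [-0.9, -0.3) ⇒ out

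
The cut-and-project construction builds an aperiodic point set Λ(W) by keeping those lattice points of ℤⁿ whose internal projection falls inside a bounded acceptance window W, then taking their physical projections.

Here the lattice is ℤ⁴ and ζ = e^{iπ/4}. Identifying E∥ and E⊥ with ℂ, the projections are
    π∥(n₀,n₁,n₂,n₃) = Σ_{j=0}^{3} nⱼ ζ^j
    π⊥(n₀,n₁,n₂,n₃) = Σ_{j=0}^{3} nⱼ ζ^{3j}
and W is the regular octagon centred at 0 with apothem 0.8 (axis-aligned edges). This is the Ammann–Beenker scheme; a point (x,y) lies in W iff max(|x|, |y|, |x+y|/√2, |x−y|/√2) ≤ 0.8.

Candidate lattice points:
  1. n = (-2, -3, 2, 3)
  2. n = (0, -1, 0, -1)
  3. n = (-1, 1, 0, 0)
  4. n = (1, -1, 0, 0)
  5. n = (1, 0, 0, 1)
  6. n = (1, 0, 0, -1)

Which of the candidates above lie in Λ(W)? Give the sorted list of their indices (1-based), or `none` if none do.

With ζ = e^{iπ/4} the internal vectors are ζ^0,ζ^3,ζ^6,ζ^9.
#1 (-2, -3, 2, 3): internal (2.242641, -2.000000); octagon support 3.000000 vs apothem 0.8 → ∉ W
#2 (0, -1, 0, -1): internal (0.000000, -1.414214); octagon support 1.414214 vs apothem 0.8 → ∉ W
#3 (-1, 1, 0, 0): internal (-1.707107, 0.707107); octagon support 1.707107 vs apothem 0.8 → ∉ W
#4 (1, -1, 0, 0): internal (1.707107, -0.707107); octagon support 1.707107 vs apothem 0.8 → ∉ W
#5 (1, 0, 0, 1): internal (1.707107, 0.707107); octagon support 1.707107 vs apothem 0.8 → ∉ W
#6 (1, 0, 0, -1): internal (0.292893, -0.707107); octagon support 0.707107 vs apothem 0.8 → ∈ W

6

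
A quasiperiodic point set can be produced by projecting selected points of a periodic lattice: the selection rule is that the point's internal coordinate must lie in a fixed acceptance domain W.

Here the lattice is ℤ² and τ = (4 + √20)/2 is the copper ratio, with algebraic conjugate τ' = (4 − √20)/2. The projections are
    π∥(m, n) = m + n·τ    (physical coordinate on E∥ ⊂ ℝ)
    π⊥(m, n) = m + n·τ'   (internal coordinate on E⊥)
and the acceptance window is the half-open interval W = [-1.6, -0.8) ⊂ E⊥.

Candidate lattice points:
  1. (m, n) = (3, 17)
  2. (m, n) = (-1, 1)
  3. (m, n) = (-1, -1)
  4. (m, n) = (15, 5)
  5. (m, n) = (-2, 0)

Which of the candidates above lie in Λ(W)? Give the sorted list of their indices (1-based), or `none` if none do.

1, 2

Compute τ' = (4−√20)/2 = -0.236068, so π⊥(m,n) = m -0.236068·n.
[1] lift (3,17): star map gives -1.013156; window check -1.6 ≤ -1.013156 < -0.8 is true → IN Λ
[2] lift (-1,1): star map gives -1.236068; window check -1.6 ≤ -1.236068 < -0.8 is true → IN Λ
[3] lift (-1,-1): star map gives -0.763932; window check -1.6 ≤ -0.763932 < -0.8 is false → out
[4] lift (15,5): star map gives 13.819660; window check -1.6 ≤ 13.819660 < -0.8 is false → out
[5] lift (-2,0): star map gives -2.000000; window check -1.6 ≤ -2.000000 < -0.8 is false → out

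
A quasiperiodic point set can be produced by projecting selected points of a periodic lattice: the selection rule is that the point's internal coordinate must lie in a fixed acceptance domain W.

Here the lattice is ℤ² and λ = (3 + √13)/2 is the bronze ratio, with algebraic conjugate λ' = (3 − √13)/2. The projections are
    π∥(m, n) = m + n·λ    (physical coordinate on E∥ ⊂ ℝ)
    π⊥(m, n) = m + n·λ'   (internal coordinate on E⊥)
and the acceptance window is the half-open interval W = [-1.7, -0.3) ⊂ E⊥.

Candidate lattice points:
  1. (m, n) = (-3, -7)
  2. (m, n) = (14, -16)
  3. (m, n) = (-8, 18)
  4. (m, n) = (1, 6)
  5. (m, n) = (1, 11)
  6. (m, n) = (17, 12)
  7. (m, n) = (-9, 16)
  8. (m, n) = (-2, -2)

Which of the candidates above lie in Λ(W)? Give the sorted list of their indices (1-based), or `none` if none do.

1, 4, 8

Compute λ' = (3−√13)/2 = -0.3028, so π⊥(m,n) = m -0.3028·n.
[1] lift (-3,-7): star map gives -0.8806; window check -1.7 ≤ -0.8806 < -0.3 is true → IN Λ
[2] lift (14,-16): star map gives 18.8444; window check -1.7 ≤ 18.8444 < -0.3 is false → out
[3] lift (-8,18): star map gives -13.4500; window check -1.7 ≤ -13.4500 < -0.3 is false → out
[4] lift (1,6): star map gives -0.8167; window check -1.7 ≤ -0.8167 < -0.3 is true → IN Λ
[5] lift (1,11): star map gives -2.3305; window check -1.7 ≤ -2.3305 < -0.3 is false → out
[6] lift (17,12): star map gives 13.3667; window check -1.7 ≤ 13.3667 < -0.3 is false → out
[7] lift (-9,16): star map gives -13.8444; window check -1.7 ≤ -13.8444 < -0.3 is false → out
[8] lift (-2,-2): star map gives -1.3944; window check -1.7 ≤ -1.3944 < -0.3 is true → IN Λ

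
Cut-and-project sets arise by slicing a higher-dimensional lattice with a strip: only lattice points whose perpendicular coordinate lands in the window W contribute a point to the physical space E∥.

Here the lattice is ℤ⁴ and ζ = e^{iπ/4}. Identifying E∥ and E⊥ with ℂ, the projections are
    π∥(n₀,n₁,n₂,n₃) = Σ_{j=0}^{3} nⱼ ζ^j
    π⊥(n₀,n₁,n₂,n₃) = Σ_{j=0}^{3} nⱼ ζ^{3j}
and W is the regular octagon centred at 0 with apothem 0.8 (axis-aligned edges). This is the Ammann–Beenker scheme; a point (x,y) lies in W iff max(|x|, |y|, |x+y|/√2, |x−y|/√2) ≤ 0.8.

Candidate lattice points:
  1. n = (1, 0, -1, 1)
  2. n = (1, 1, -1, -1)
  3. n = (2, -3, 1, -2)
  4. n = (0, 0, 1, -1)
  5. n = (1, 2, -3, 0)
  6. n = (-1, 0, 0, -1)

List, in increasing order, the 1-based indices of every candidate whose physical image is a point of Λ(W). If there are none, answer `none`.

With ζ = e^{iπ/4} the internal vectors are ζ^0,ζ^3,ζ^6,ζ^9.
candidate 1: n = (1, 0, -1, 1) → π⊥ ≈ (+1.707107, +1.707107); max(|x|,|y|,|x±y|/√2) = 2.414214 > 0.8 ⇒ ∉ W
candidate 2: n = (1, 1, -1, -1) → π⊥ ≈ (-0.414214, +1.000000); max(|x|,|y|,|x±y|/√2) = 1.000000 > 0.8 ⇒ ∉ W
candidate 3: n = (2, -3, 1, -2) → π⊥ ≈ (+2.707107, -4.535534); max(|x|,|y|,|x±y|/√2) = 5.121320 > 0.8 ⇒ ∉ W
candidate 4: n = (0, 0, 1, -1) → π⊥ ≈ (-0.707107, -1.707107); max(|x|,|y|,|x±y|/√2) = 1.707107 > 0.8 ⇒ ∉ W
candidate 5: n = (1, 2, -3, 0) → π⊥ ≈ (-0.414214, +4.414214); max(|x|,|y|,|x±y|/√2) = 4.414214 > 0.8 ⇒ ∉ W
candidate 6: n = (-1, 0, 0, -1) → π⊥ ≈ (-1.707107, -0.707107); max(|x|,|y|,|x±y|/√2) = 1.707107 > 0.8 ⇒ ∉ W

none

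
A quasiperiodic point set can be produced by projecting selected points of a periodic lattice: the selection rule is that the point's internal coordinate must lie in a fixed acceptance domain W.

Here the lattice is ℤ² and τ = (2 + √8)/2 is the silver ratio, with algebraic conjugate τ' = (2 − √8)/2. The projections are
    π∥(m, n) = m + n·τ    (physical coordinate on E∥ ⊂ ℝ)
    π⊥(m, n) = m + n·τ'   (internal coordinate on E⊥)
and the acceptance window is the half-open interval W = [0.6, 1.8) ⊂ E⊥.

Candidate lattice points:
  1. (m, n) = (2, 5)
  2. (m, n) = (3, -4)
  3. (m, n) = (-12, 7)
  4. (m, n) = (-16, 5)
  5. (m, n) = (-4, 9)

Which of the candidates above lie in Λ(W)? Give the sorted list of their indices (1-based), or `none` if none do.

none

Compute τ' = (2−√8)/2 = -0.41421, so π⊥(m,n) = m -0.41421·n.
candidate 1: (m,n)=(2,5) → π∥ = 2+5·τ ≈ 14.07107, π⊥ = 2+5·τ' ≈ -0.07107 ∉ [0.6, 1.8) ⇒ out
candidate 2: (m,n)=(3,-4) → π∥ = 3-4·τ ≈ -6.65685, π⊥ = 3-4·τ' ≈ 4.65685 ∉ [0.6, 1.8) ⇒ out
candidate 3: (m,n)=(-12,7) → π∥ = -12+7·τ ≈ 4.89949, π⊥ = -12+7·τ' ≈ -14.89949 ∉ [0.6, 1.8) ⇒ out
candidate 4: (m,n)=(-16,5) → π∥ = -16+5·τ ≈ -3.92893, π⊥ = -16+5·τ' ≈ -18.07107 ∉ [0.6, 1.8) ⇒ out
candidate 5: (m,n)=(-4,9) → π∥ = -4+9·τ ≈ 17.72792, π⊥ = -4+9·τ' ≈ -7.72792 ∉ [0.6, 1.8) ⇒ out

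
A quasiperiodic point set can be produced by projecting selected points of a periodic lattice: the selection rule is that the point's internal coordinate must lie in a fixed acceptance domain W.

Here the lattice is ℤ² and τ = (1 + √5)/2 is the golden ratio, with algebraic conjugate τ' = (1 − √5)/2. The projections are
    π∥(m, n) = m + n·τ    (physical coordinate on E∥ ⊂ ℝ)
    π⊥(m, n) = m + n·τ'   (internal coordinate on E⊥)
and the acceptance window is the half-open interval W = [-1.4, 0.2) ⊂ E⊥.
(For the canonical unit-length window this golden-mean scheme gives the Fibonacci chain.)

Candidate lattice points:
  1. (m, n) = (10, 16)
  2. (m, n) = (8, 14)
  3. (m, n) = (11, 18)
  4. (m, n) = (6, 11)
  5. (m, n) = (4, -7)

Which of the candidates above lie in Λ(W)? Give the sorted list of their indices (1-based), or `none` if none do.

1, 2, 3, 4

Numerically τ ≈ 1.6180 and τ' = −1/τ ≈ -0.6180.
[1] lift (10,16): star map gives 0.1115; window check -1.4 ≤ 0.1115 < 0.2 is true → IN Λ
[2] lift (8,14): star map gives -0.6525; window check -1.4 ≤ -0.6525 < 0.2 is true → IN Λ
[3] lift (11,18): star map gives -0.1246; window check -1.4 ≤ -0.1246 < 0.2 is true → IN Λ
[4] lift (6,11): star map gives -0.7984; window check -1.4 ≤ -0.7984 < 0.2 is true → IN Λ
[5] lift (4,-7): star map gives 8.3262; window check -1.4 ≤ 8.3262 < 0.2 is false → out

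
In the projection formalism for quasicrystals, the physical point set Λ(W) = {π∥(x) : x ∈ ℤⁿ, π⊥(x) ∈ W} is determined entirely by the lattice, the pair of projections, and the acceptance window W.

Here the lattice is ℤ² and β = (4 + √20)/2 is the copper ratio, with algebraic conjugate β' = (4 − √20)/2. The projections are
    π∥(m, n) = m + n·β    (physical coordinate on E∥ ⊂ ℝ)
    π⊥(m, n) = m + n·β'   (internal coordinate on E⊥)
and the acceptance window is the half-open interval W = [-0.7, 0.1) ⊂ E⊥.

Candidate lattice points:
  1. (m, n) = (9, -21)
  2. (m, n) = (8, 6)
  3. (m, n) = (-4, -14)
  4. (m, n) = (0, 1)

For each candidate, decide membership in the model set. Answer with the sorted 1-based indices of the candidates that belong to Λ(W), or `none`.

β' = (4−√20)/2 ≈ -0.23607.
#1 (9,-21): internal coord 9 + (-21)·β' = +13.95743; +13.95743 ∉ [-0.7, 0.1) → out
#2 (8,6): internal coord 8 + (6)·β' = +6.58359; +6.58359 ∉ [-0.7, 0.1) → out
#3 (-4,-14): internal coord -4 + (-14)·β' = -0.69505; -0.69505 ∈ [-0.7, 0.1) → IN Λ
#4 (0,1): internal coord 0 + (1)·β' = -0.23607; -0.23607 ∈ [-0.7, 0.1) → IN Λ

3, 4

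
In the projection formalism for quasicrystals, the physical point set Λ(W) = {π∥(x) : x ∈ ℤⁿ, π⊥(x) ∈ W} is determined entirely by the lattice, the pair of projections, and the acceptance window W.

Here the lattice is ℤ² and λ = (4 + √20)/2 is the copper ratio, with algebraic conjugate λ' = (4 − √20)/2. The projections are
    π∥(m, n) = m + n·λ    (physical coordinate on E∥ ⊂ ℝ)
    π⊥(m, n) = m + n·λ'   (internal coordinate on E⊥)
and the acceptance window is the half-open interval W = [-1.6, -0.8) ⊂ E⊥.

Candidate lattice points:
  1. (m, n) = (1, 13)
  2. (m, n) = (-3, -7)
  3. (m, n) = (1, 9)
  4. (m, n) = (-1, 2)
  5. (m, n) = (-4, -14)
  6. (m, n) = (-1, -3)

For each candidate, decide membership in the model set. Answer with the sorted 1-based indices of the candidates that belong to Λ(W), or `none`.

Numerically λ ≈ 4.236068 and λ' = −1/λ ≈ -0.236068.
#1 (1,13): internal coord 1 + (13)·λ' = -2.068884; -2.068884 ∉ [-1.6, -0.8) → out
#2 (-3,-7): internal coord -3 + (-7)·λ' = -1.347524; -1.347524 ∈ [-1.6, -0.8) → IN Λ
#3 (1,9): internal coord 1 + (9)·λ' = -1.124612; -1.124612 ∈ [-1.6, -0.8) → IN Λ
#4 (-1,2): internal coord -1 + (2)·λ' = -1.472136; -1.472136 ∈ [-1.6, -0.8) → IN Λ
#5 (-4,-14): internal coord -4 + (-14)·λ' = -0.695048; -0.695048 ∉ [-1.6, -0.8) → out
#6 (-1,-3): internal coord -1 + (-3)·λ' = -0.291796; -0.291796 ∉ [-1.6, -0.8) → out

2, 3, 4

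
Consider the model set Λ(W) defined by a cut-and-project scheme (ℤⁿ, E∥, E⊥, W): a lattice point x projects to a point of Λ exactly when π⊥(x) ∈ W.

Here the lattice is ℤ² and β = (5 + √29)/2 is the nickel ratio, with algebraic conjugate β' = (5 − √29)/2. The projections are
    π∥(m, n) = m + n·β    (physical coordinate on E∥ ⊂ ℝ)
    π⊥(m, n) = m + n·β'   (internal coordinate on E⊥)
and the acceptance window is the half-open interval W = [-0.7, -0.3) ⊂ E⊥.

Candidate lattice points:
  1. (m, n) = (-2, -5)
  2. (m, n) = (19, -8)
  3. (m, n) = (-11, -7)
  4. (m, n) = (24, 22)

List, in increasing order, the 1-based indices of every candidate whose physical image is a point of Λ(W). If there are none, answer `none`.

none

Compute β' = (5−√29)/2 = -0.1926, so π⊥(m,n) = m -0.1926·n.
#1 (-2,-5): internal coord -2 + (-5)·β' = -1.0371; -1.0371 ∉ [-0.7, -0.3) → out
#2 (19,-8): internal coord 19 + (-8)·β' = +20.5407; +20.5407 ∉ [-0.7, -0.3) → out
#3 (-11,-7): internal coord -11 + (-7)·β' = -9.6519; -9.6519 ∉ [-0.7, -0.3) → out
#4 (24,22): internal coord 24 + (22)·β' = +19.7632; +19.7632 ∉ [-0.7, -0.3) → out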